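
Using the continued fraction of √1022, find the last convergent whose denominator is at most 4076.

√1022 = [31; 1, 30, 1, 62, …] (period length 4).
Convergents:
  p_0/q_0 = 31/1
  p_1/q_1 = 32/1
  p_2/q_2 = 991/31
  p_3/q_3 = 1023/32
  p_4/q_4 = 64417/2015
  p_5/q_5 = 65440/2047
  p_6/q_6 = 2027617/63425
q_5 = 2047 ≤ 4076 < 63425 = q_6, so the answer is 65440/2047.

65440/2047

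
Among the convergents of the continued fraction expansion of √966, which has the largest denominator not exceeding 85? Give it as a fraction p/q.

√966 = [31; 12, 2, 2, 2, 12, 62, …] (period length 6).
Convergents:
  p_0/q_0 = 31/1
  p_1/q_1 = 373/12
  p_2/q_2 = 777/25
  p_3/q_3 = 1927/62
  p_4/q_4 = 4631/149
q_3 = 62 ≤ 85 < 149 = q_4, so the answer is 1927/62.

1927/62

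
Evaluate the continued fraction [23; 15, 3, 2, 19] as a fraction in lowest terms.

Using pₖ = aₖpₖ₋₁ + pₖ₋₂ and qₖ = aₖqₖ₋₁ + qₖ₋₂:
  k=0: a=23, p=23, q=1
  k=1: a=15, p=346, q=15
  k=2: a=3, p=1061, q=46
  k=3: a=2, p=2468, q=107
  k=4: a=19, p=47953, q=2079

47953/2079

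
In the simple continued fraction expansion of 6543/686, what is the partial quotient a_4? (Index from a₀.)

6543 = 9·686 + 369   →  a_0 = 9
686 = 1·369 + 317   →  a_1 = 1
369 = 1·317 + 52   →  a_2 = 1
317 = 6·52 + 5   →  a_3 = 6
52 = 10·5 + 2   →  a_4 = 10

10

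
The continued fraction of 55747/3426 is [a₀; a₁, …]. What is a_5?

18

55747 = 16·3426 + 931   →  a_0 = 16
3426 = 3·931 + 633   →  a_1 = 3
931 = 1·633 + 298   →  a_2 = 1
633 = 2·298 + 37   →  a_3 = 2
298 = 8·37 + 2   →  a_4 = 8
37 = 18·2 + 1   →  a_5 = 18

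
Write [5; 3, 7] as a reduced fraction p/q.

117/22

Fold from the inside: start with 7/1.
  3 + 1/7 = 22/7
  5 + 7/22 = 117/22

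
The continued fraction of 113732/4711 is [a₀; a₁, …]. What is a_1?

113732 = 24·4711 + 668   →  a_0 = 24
4711 = 7·668 + 35   →  a_1 = 7

7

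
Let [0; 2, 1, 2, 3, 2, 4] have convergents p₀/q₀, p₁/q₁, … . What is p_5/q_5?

Using pₖ = aₖpₖ₋₁ + pₖ₋₂, qₖ = aₖqₖ₋₁ + qₖ₋₂ (with p₋₁=1, p₋₂=0, q₋₁=0, q₋₂=1):
  k=0: a=0, p=0, q=1
  k=1: a=2, p=1, q=2
  k=2: a=1, p=1, q=3
  k=3: a=2, p=3, q=8
  k=4: a=3, p=10, q=27
  k=5: a=2, p=23, q=62

23/62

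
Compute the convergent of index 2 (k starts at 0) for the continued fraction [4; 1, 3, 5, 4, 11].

19/4

Using pₖ = aₖpₖ₋₁ + pₖ₋₂, qₖ = aₖqₖ₋₁ + qₖ₋₂ (with p₋₁=1, p₋₂=0, q₋₁=0, q₋₂=1):
  k=0: a=4, p=4, q=1
  k=1: a=1, p=5, q=1
  k=2: a=3, p=19, q=4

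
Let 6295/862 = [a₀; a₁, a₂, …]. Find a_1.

6295 = 7·862 + 261   →  a_0 = 7
862 = 3·261 + 79   →  a_1 = 3

3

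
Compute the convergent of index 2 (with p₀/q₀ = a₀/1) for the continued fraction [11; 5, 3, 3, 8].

179/16

Using pₖ = aₖpₖ₋₁ + pₖ₋₂, qₖ = aₖqₖ₋₁ + qₖ₋₂ (with p₋₁=1, p₋₂=0, q₋₁=0, q₋₂=1):
  k=0: a=11, p=11, q=1
  k=1: a=5, p=56, q=5
  k=2: a=3, p=179, q=16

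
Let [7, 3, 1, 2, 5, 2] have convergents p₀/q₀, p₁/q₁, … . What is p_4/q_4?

Using pₖ = aₖpₖ₋₁ + pₖ₋₂, qₖ = aₖqₖ₋₁ + qₖ₋₂ (with p₋₁=1, p₋₂=0, q₋₁=0, q₋₂=1):
  k=0: a=7, p=7, q=1
  k=1: a=3, p=22, q=3
  k=2: a=1, p=29, q=4
  k=3: a=2, p=80, q=11
  k=4: a=5, p=429, q=59

429/59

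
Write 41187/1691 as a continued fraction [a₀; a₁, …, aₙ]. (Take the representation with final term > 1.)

[24; 2, 1, 4, 9, 13]

41187 = 24·1691 + 603
1691 = 2·603 + 485
603 = 1·485 + 118
485 = 4·118 + 13
118 = 9·13 + 1
13 = 13·1 + 0  (stop)
So 41187/1691 = [24; 2, 1, 4, 9, 13].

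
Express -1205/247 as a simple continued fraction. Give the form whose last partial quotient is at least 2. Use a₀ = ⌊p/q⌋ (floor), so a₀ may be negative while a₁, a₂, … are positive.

[-5; 8, 4, 3, 2]

-1205 = -5*247 + 30
247 = 8*30 + 7
30 = 4*7 + 2
7 = 3*2 + 1
2 = 2*1 + 0  (stop)
So -1205/247 = [-5; 8, 4, 3, 2].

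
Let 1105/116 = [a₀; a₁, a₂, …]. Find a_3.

9

1105 = 9·116 + 61   →  a_0 = 9
116 = 1·61 + 55   →  a_1 = 1
61 = 1·55 + 6   →  a_2 = 1
55 = 9·6 + 1   →  a_3 = 9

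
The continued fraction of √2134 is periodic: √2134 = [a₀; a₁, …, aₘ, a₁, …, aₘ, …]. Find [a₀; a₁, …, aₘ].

[46; 5, 8, 5, 92]

a₀ = ⌊√2134⌋ = 46.
With m₀=0, d₀=1 and mₖ₊₁ = dₖaₖ − mₖ, dₖ₊₁ = (n − mₖ₊₁²)/dₖ, aₖ₊₁ = ⌊(a₀+mₖ₊₁)/dₖ₊₁⌋:
  k=1: m=46, d=18, a=5
  k=2: m=44, d=11, a=8
  k=3: m=44, d=18, a=5
  k=4: m=46, d=1, a=92
d=1 and a=2a₀=92 at k=4, so the next step gives (m, d) = (46, 18) again — its k=1 value — and the period has length 4.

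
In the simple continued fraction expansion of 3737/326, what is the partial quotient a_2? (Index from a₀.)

3737 = 11·326 + 151   →  a_0 = 11
326 = 2·151 + 24   →  a_1 = 2
151 = 6·24 + 7   →  a_2 = 6

6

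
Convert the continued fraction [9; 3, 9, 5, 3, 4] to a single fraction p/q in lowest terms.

18373/1971

Using pₖ = aₖpₖ₋₁ + pₖ₋₂ and qₖ = aₖqₖ₋₁ + qₖ₋₂:
  k=0: a=9, p=9, q=1
  k=1: a=3, p=28, q=3
  k=2: a=9, p=261, q=28
  k=3: a=5, p=1333, q=143
  k=4: a=3, p=4260, q=457
  k=5: a=4, p=18373, q=1971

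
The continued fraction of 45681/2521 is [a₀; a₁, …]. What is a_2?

45681 = 18·2521 + 303   →  a_0 = 18
2521 = 8·303 + 97   →  a_1 = 8
303 = 3·97 + 12   →  a_2 = 3

3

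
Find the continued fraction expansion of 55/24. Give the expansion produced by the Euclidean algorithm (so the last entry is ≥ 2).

[2; 3, 2, 3]

55 = 2×24 + 7
24 = 3×7 + 3
7 = 2×3 + 1
3 = 3×1 + 0  (stop)
So 55/24 = [2; 3, 2, 3].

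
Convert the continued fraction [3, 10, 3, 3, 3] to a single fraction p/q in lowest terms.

1053/340

Fold from the inside: start with 3/1.
  3 + 1/3 = 10/3
  3 + 3/10 = 33/10
  10 + 10/33 = 340/33
  3 + 33/340 = 1053/340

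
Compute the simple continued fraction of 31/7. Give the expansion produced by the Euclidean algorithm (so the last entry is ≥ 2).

[4; 2, 3]

31 = 4·7 + 3
7 = 2·3 + 1
3 = 3·1 + 0  (stop)
So 31/7 = [4; 2, 3].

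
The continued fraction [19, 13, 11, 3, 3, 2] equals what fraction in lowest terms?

Fold from the inside: start with 2/1.
  3 + 1/2 = 7/2
  3 + 2/7 = 23/7
  11 + 7/23 = 260/23
  13 + 23/260 = 3403/260
  19 + 260/3403 = 64917/3403

64917/3403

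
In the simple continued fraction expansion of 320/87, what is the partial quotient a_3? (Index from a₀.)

320 = 3·87 + 59   →  a_0 = 3
87 = 1·59 + 28   →  a_1 = 1
59 = 2·28 + 3   →  a_2 = 2
28 = 9·3 + 1   →  a_3 = 9

9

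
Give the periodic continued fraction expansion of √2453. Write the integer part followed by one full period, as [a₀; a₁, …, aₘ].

[49; 1, 1, 8, 1, 1, 98]

a₀ = ⌊√2453⌋ = 49.
With m₀=0, d₀=1 and mₖ₊₁ = dₖaₖ − mₖ, dₖ₊₁ = (n − mₖ₊₁²)/dₖ, aₖ₊₁ = ⌊(a₀+mₖ₊₁)/dₖ₊₁⌋:
  k=1: m=49, d=52, a=1
  k=2: m=3, d=47, a=1
  k=3: m=44, d=11, a=8
  k=4: m=44, d=47, a=1
  k=5: m=3, d=52, a=1
  k=6: m=49, d=1, a=98
d=1 and a=2a₀=98 at k=6, so the next step gives (m, d) = (49, 52) again — its k=1 value — and the period has length 6.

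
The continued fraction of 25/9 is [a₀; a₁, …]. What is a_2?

3

25 = 2·9 + 7   →  a_0 = 2
9 = 1·7 + 2   →  a_1 = 1
7 = 3·2 + 1   →  a_2 = 3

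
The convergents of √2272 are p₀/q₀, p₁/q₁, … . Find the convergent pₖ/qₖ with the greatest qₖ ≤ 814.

√2272 = [47; 1, 1, 1, 94, …] (period length 4).
Convergents:
  p_0/q_0 = 47/1
  p_1/q_1 = 48/1
  p_2/q_2 = 95/2
  p_3/q_3 = 143/3
  p_4/q_4 = 13537/284
  p_5/q_5 = 13680/287
  p_6/q_6 = 27217/571
  p_7/q_7 = 40897/858
q_6 = 571 ≤ 814 < 858 = q_7, so the answer is 27217/571.

27217/571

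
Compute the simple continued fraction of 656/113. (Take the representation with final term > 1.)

[5; 1, 4, 7, 3]

656 = 5×113 + 91
113 = 1×91 + 22
91 = 4×22 + 3
22 = 7×3 + 1
3 = 3×1 + 0  (stop)
So 656/113 = [5; 1, 4, 7, 3].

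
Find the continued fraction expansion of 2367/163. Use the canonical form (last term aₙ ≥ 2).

2367 = 14×163 + 85
163 = 1×85 + 78
85 = 1×78 + 7
78 = 11×7 + 1
7 = 7×1 + 0  (stop)
So 2367/163 = [14; 1, 1, 11, 7].

[14; 1, 1, 11, 7]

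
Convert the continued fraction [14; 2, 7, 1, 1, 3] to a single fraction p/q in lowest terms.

1635/113

Using pₖ = aₖpₖ₋₁ + pₖ₋₂ and qₖ = aₖqₖ₋₁ + qₖ₋₂:
  k=0: a=14, p=14, q=1
  k=1: a=2, p=29, q=2
  k=2: a=7, p=217, q=15
  k=3: a=1, p=246, q=17
  k=4: a=1, p=463, q=32
  k=5: a=3, p=1635, q=113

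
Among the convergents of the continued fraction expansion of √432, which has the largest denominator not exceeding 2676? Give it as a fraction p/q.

55100/2651

√432 = [20; 1, 3, 1, 1, 1, 3, 1, 40, …] (period length 8).
Convergents:
  p_0/q_0 = 20/1
  p_1/q_1 = 21/1
  p_2/q_2 = 83/4
  p_3/q_3 = 104/5
  p_4/q_4 = 187/9
  p_5/q_5 = 291/14
  p_6/q_6 = 1060/51
  p_7/q_7 = 1351/65
  p_8/q_8 = 55100/2651
  p_9/q_9 = 56451/2716
q_8 = 2651 ≤ 2676 < 2716 = q_9, so the answer is 55100/2651.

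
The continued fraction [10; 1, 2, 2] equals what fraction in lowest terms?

75/7

Fold from the inside: start with 2/1.
  2 + 1/2 = 5/2
  1 + 2/5 = 7/5
  10 + 5/7 = 75/7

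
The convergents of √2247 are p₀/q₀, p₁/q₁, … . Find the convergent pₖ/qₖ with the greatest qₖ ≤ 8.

√2247 = [47; 2, 2, 15, 2, 2, 94, …] (period length 6).
Convergents:
  p_0/q_0 = 47/1
  p_1/q_1 = 95/2
  p_2/q_2 = 237/5
  p_3/q_3 = 3650/77
q_2 = 5 ≤ 8 < 77 = q_3, so the answer is 237/5.

237/5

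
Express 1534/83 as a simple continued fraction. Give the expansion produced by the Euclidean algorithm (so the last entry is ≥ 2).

[18; 2, 13, 3]

1534 = 18*83 + 40
83 = 2*40 + 3
40 = 13*3 + 1
3 = 3*1 + 0  (stop)
So 1534/83 = [18; 2, 13, 3].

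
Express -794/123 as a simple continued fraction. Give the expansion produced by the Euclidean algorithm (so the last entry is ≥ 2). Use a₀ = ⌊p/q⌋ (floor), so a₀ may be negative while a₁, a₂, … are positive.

-794 = -7·123 + 67
123 = 1·67 + 56
67 = 1·56 + 11
56 = 5·11 + 1
11 = 11·1 + 0  (stop)
So -794/123 = [-7; 1, 1, 5, 11].

[-7; 1, 1, 5, 11]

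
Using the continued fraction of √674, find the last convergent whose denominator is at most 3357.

35074/1351

√674 = [25; 1, 24, 1, 50, …] (period length 4).
Convergents:
  p_0/q_0 = 25/1
  p_1/q_1 = 26/1
  p_2/q_2 = 649/25
  p_3/q_3 = 675/26
  p_4/q_4 = 34399/1325
  p_5/q_5 = 35074/1351
  p_6/q_6 = 876175/33749
q_5 = 1351 ≤ 3357 < 33749 = q_6, so the answer is 35074/1351.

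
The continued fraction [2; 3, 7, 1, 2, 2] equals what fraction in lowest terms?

Fold from the inside: start with 2/1.
  2 + 1/2 = 5/2
  1 + 2/5 = 7/5
  7 + 5/7 = 54/7
  3 + 7/54 = 169/54
  2 + 54/169 = 392/169

392/169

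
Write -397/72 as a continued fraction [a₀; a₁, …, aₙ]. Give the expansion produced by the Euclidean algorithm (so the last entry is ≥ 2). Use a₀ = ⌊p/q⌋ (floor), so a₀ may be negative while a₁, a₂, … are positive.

[-6; 2, 17, 2]

-397 = -6·72 + 35
72 = 2·35 + 2
35 = 17·2 + 1
2 = 2·1 + 0  (stop)
So -397/72 = [-6; 2, 17, 2].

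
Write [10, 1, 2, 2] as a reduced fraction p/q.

75/7

Using pₖ = aₖpₖ₋₁ + pₖ₋₂ and qₖ = aₖqₖ₋₁ + qₖ₋₂:
  k=0: a=10, p=10, q=1
  k=1: a=1, p=11, q=1
  k=2: a=2, p=32, q=3
  k=3: a=2, p=75, q=7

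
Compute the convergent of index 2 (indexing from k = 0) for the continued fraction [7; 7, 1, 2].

Using pₖ = aₖpₖ₋₁ + pₖ₋₂, qₖ = aₖqₖ₋₁ + qₖ₋₂ (with p₋₁=1, p₋₂=0, q₋₁=0, q₋₂=1):
  k=0: a=7, p=7, q=1
  k=1: a=7, p=50, q=7
  k=2: a=1, p=57, q=8

57/8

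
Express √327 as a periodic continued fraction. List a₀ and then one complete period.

[18; 12, 36]

a₀ = ⌊√327⌋ = 18.
With m₀=0, d₀=1 and mₖ₊₁ = dₖaₖ − mₖ, dₖ₊₁ = (n − mₖ₊₁²)/dₖ, aₖ₊₁ = ⌊(a₀+mₖ₊₁)/dₖ₊₁⌋:
  k=1: m=18, d=3, a=12
  k=2: m=18, d=1, a=36
d=1 and a=2a₀=36 at k=2, so the next step gives (m, d) = (18, 3) again — its k=1 value — and the period has length 2.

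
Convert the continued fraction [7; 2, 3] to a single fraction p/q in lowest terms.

52/7

Using pₖ = aₖpₖ₋₁ + pₖ₋₂ and qₖ = aₖqₖ₋₁ + qₖ₋₂:
  k=0: a=7, p=7, q=1
  k=1: a=2, p=15, q=2
  k=2: a=3, p=52, q=7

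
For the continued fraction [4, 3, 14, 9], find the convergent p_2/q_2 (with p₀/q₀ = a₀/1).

Using pₖ = aₖpₖ₋₁ + pₖ₋₂, qₖ = aₖqₖ₋₁ + qₖ₋₂ (with p₋₁=1, p₋₂=0, q₋₁=0, q₋₂=1):
  k=0: a=4, p=4, q=1
  k=1: a=3, p=13, q=3
  k=2: a=14, p=186, q=43

186/43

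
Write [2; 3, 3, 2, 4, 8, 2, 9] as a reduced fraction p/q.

Fold from the inside: start with 9/1.
  2 + 1/9 = 19/9
  8 + 9/19 = 161/19
  4 + 19/161 = 663/161
  2 + 161/663 = 1487/663
  3 + 663/1487 = 5124/1487
  3 + 1487/5124 = 16859/5124
  2 + 5124/16859 = 38842/16859

38842/16859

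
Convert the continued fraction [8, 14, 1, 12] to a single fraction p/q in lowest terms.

Using pₖ = aₖpₖ₋₁ + pₖ₋₂ and qₖ = aₖqₖ₋₁ + qₖ₋₂:
  k=0: a=8, p=8, q=1
  k=1: a=14, p=113, q=14
  k=2: a=1, p=121, q=15
  k=3: a=12, p=1565, q=194

1565/194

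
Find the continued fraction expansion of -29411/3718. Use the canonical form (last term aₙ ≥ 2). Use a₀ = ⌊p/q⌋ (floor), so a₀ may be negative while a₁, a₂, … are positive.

-29411 = -8*3718 + 333
3718 = 11*333 + 55
333 = 6*55 + 3
55 = 18*3 + 1
3 = 3*1 + 0  (stop)
So -29411/3718 = [-8; 11, 6, 18, 3].

[-8; 11, 6, 18, 3]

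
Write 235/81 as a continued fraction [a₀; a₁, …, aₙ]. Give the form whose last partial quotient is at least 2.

235 = 2×81 + 73
81 = 1×73 + 8
73 = 9×8 + 1
8 = 8×1 + 0  (stop)
So 235/81 = [2; 1, 9, 8].

[2; 1, 9, 8]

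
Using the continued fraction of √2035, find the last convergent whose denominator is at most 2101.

36585/811

√2035 = [45; 9, 90, …] (period length 2).
Convergents:
  p_0/q_0 = 45/1
  p_1/q_1 = 406/9
  p_2/q_2 = 36585/811
  p_3/q_3 = 329671/7308
q_2 = 811 ≤ 2101 < 7308 = q_3, so the answer is 36585/811.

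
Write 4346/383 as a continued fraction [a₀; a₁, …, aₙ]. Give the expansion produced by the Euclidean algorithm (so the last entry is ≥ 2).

4346 = 11*383 + 133
383 = 2*133 + 117
133 = 1*117 + 16
117 = 7*16 + 5
16 = 3*5 + 1
5 = 5*1 + 0  (stop)
So 4346/383 = [11; 2, 1, 7, 3, 5].

[11; 2, 1, 7, 3, 5]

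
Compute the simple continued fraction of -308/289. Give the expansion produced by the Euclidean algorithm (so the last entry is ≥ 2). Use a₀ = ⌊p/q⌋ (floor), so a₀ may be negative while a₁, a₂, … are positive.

-308 = -2*289 + 270
289 = 1*270 + 19
270 = 14*19 + 4
19 = 4*4 + 3
4 = 1*3 + 1
3 = 3*1 + 0  (stop)
So -308/289 = [-2; 1, 14, 4, 1, 3].

[-2; 1, 14, 4, 1, 3]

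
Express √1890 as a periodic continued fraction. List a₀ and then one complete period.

a₀ = ⌊√1890⌋ = 43.
With m₀=0, d₀=1 and mₖ₊₁ = dₖaₖ − mₖ, dₖ₊₁ = (n − mₖ₊₁²)/dₖ, aₖ₊₁ = ⌊(a₀+mₖ₊₁)/dₖ₊₁⌋:
  k=1: m=43, d=41, a=2
  k=2: m=39, d=9, a=9
  k=3: m=42, d=14, a=6
  k=4: m=42, d=9, a=9
  k=5: m=39, d=41, a=2
  k=6: m=43, d=1, a=86
d=1 and a=2a₀=86 at k=6, so the next step gives (m, d) = (43, 41) again — its k=1 value — and the period has length 6.

[43; 2, 9, 6, 9, 2, 86]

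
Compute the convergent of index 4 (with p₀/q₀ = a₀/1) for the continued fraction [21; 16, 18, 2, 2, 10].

31109/1477

Using pₖ = aₖpₖ₋₁ + pₖ₋₂, qₖ = aₖqₖ₋₁ + qₖ₋₂ (with p₋₁=1, p₋₂=0, q₋₁=0, q₋₂=1):
  k=0: a=21, p=21, q=1
  k=1: a=16, p=337, q=16
  k=2: a=18, p=6087, q=289
  k=3: a=2, p=12511, q=594
  k=4: a=2, p=31109, q=1477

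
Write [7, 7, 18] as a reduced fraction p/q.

Fold from the inside: start with 18/1.
  7 + 1/18 = 127/18
  7 + 18/127 = 907/127

907/127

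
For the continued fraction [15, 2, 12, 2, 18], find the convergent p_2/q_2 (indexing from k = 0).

Using pₖ = aₖpₖ₋₁ + pₖ₋₂, qₖ = aₖqₖ₋₁ + qₖ₋₂ (with p₋₁=1, p₋₂=0, q₋₁=0, q₋₂=1):
  k=0: a=15, p=15, q=1
  k=1: a=2, p=31, q=2
  k=2: a=12, p=387, q=25

387/25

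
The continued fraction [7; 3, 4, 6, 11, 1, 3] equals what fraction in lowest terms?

28204/3859

Using pₖ = aₖpₖ₋₁ + pₖ₋₂ and qₖ = aₖqₖ₋₁ + qₖ₋₂:
  k=0: a=7, p=7, q=1
  k=1: a=3, p=22, q=3
  k=2: a=4, p=95, q=13
  k=3: a=6, p=592, q=81
  k=4: a=11, p=6607, q=904
  k=5: a=1, p=7199, q=985
  k=6: a=3, p=28204, q=3859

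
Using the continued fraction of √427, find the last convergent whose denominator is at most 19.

62/3

√427 = [20; 1, 1, 1, 40, …] (period length 4).
Convergents:
  p_0/q_0 = 20/1
  p_1/q_1 = 21/1
  p_2/q_2 = 41/2
  p_3/q_3 = 62/3
  p_4/q_4 = 2521/122
q_3 = 3 ≤ 19 < 122 = q_4, so the answer is 62/3.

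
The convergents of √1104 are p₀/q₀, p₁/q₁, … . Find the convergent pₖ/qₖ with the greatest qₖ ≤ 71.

√1104 = [33; 4, 2, 2, 2, 4, 66, …] (period length 6).
Convergents:
  p_0/q_0 = 33/1
  p_1/q_1 = 133/4
  p_2/q_2 = 299/9
  p_3/q_3 = 731/22
  p_4/q_4 = 1761/53
  p_5/q_5 = 7775/234
q_4 = 53 ≤ 71 < 234 = q_5, so the answer is 1761/53.

1761/53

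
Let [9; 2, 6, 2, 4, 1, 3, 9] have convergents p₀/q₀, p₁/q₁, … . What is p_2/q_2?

Using pₖ = aₖpₖ₋₁ + pₖ₋₂, qₖ = aₖqₖ₋₁ + qₖ₋₂ (with p₋₁=1, p₋₂=0, q₋₁=0, q₋₂=1):
  k=0: a=9, p=9, q=1
  k=1: a=2, p=19, q=2
  k=2: a=6, p=123, q=13

123/13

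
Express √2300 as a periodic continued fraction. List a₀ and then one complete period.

a₀ = ⌊√2300⌋ = 47.
With m₀=0, d₀=1 and mₖ₊₁ = dₖaₖ − mₖ, dₖ₊₁ = (n − mₖ₊₁²)/dₖ, aₖ₊₁ = ⌊(a₀+mₖ₊₁)/dₖ₊₁⌋:
  k=1: m=47, d=91, a=1
  k=2: m=44, d=4, a=22
  k=3: m=44, d=91, a=1
  k=4: m=47, d=1, a=94
d=1 and a=2a₀=94 at k=4, so the next step gives (m, d) = (47, 91) again — its k=1 value — and the period has length 4.

[47; 1, 22, 1, 94]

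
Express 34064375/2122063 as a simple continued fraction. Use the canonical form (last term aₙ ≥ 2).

34064375 = 16·2122063 + 111367
2122063 = 19·111367 + 6090
111367 = 18·6090 + 1747
6090 = 3·1747 + 849
1747 = 2·849 + 49
849 = 17·49 + 16
49 = 3·16 + 1
16 = 16·1 + 0  (stop)
So 34064375/2122063 = [16; 19, 18, 3, 2, 17, 3, 16].

[16; 19, 18, 3, 2, 17, 3, 16]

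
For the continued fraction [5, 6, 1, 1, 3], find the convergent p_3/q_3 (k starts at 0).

67/13

Using pₖ = aₖpₖ₋₁ + pₖ₋₂, qₖ = aₖqₖ₋₁ + qₖ₋₂ (with p₋₁=1, p₋₂=0, q₋₁=0, q₋₂=1):
  k=0: a=5, p=5, q=1
  k=1: a=6, p=31, q=6
  k=2: a=1, p=36, q=7
  k=3: a=1, p=67, q=13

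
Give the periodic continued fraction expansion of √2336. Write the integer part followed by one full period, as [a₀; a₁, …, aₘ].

[48; 3, 96]

a₀ = ⌊√2336⌋ = 48.
With m₀=0, d₀=1 and mₖ₊₁ = dₖaₖ − mₖ, dₖ₊₁ = (n − mₖ₊₁²)/dₖ, aₖ₊₁ = ⌊(a₀+mₖ₊₁)/dₖ₊₁⌋:
  k=1: m=48, d=32, a=3
  k=2: m=48, d=1, a=96
d=1 and a=2a₀=96 at k=2, so the next step gives (m, d) = (48, 32) again — its k=1 value — and the period has length 2.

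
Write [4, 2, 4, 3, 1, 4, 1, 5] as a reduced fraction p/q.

Fold from the inside: start with 5/1.
  1 + 1/5 = 6/5
  4 + 5/6 = 29/6
  1 + 6/29 = 35/29
  3 + 29/35 = 134/35
  4 + 35/134 = 571/134
  2 + 134/571 = 1276/571
  4 + 571/1276 = 5675/1276

5675/1276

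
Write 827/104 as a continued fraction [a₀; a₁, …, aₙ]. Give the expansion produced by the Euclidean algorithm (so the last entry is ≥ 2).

[7; 1, 19, 1, 4]

827 = 7×104 + 99
104 = 1×99 + 5
99 = 19×5 + 4
5 = 1×4 + 1
4 = 4×1 + 0  (stop)
So 827/104 = [7; 1, 19, 1, 4].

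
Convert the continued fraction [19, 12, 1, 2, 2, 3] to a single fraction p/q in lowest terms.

Fold from the inside: start with 3/1.
  2 + 1/3 = 7/3
  2 + 3/7 = 17/7
  1 + 7/17 = 24/17
  12 + 17/24 = 305/24
  19 + 24/305 = 5819/305

5819/305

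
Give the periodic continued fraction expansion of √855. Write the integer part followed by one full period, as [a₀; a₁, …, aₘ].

a₀ = ⌊√855⌋ = 29.
With m₀=0, d₀=1 and mₖ₊₁ = dₖaₖ − mₖ, dₖ₊₁ = (n − mₖ₊₁²)/dₖ, aₖ₊₁ = ⌊(a₀+mₖ₊₁)/dₖ₊₁⌋:
  k=1: m=29, d=14, a=4
  k=2: m=27, d=9, a=6
  k=3: m=27, d=14, a=4
  k=4: m=29, d=1, a=58
d=1 and a=2a₀=58 at k=4, so the next step gives (m, d) = (29, 14) again — its k=1 value — and the period has length 4.

[29; 4, 6, 4, 58]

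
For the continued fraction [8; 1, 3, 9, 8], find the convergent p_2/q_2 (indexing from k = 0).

35/4

Using pₖ = aₖpₖ₋₁ + pₖ₋₂, qₖ = aₖqₖ₋₁ + qₖ₋₂ (with p₋₁=1, p₋₂=0, q₋₁=0, q₋₂=1):
  k=0: a=8, p=8, q=1
  k=1: a=1, p=9, q=1
  k=2: a=3, p=35, q=4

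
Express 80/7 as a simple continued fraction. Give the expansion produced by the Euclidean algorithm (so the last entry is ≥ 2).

80 = 11·7 + 3
7 = 2·3 + 1
3 = 3·1 + 0  (stop)
So 80/7 = [11; 2, 3].

[11; 2, 3]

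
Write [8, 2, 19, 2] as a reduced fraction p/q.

Fold from the inside: start with 2/1.
  19 + 1/2 = 39/2
  2 + 2/39 = 80/39
  8 + 39/80 = 679/80

679/80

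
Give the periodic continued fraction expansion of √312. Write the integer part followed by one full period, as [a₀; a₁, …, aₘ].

a₀ = ⌊√312⌋ = 17.

[17; 1, 1, 1, 34]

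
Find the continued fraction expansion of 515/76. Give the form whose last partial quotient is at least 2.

[6; 1, 3, 2, 8]

515 = 6×76 + 59
76 = 1×59 + 17
59 = 3×17 + 8
17 = 2×8 + 1
8 = 8×1 + 0  (stop)
So 515/76 = [6; 1, 3, 2, 8].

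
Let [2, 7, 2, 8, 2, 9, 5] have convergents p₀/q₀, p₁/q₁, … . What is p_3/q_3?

271/127

Using pₖ = aₖpₖ₋₁ + pₖ₋₂, qₖ = aₖqₖ₋₁ + qₖ₋₂ (with p₋₁=1, p₋₂=0, q₋₁=0, q₋₂=1):
  k=0: a=2, p=2, q=1
  k=1: a=7, p=15, q=7
  k=2: a=2, p=32, q=15
  k=3: a=8, p=271, q=127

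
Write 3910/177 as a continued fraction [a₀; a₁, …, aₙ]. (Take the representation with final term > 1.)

3910 = 22×177 + 16
177 = 11×16 + 1
16 = 16×1 + 0  (stop)
So 3910/177 = [22; 11, 16].

[22; 11, 16]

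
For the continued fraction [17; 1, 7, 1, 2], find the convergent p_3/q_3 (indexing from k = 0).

Using pₖ = aₖpₖ₋₁ + pₖ₋₂, qₖ = aₖqₖ₋₁ + qₖ₋₂ (with p₋₁=1, p₋₂=0, q₋₁=0, q₋₂=1):
  k=0: a=17, p=17, q=1
  k=1: a=1, p=18, q=1
  k=2: a=7, p=143, q=8
  k=3: a=1, p=161, q=9

161/9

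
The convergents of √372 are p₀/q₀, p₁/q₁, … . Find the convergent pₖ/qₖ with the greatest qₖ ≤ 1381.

12151/630

√372 = [19; 3, 2, 12, 2, 3, 38, …] (period length 6).
Convergents:
  p_0/q_0 = 19/1
  p_1/q_1 = 58/3
  p_2/q_2 = 135/7
  p_3/q_3 = 1678/87
  p_4/q_4 = 3491/181
  p_5/q_5 = 12151/630
  p_6/q_6 = 465229/24121
q_5 = 630 ≤ 1381 < 24121 = q_6, so the answer is 12151/630.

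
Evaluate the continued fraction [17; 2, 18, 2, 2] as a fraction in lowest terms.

3305/189

Fold from the inside: start with 2/1.
  2 + 1/2 = 5/2
  18 + 2/5 = 92/5
  2 + 5/92 = 189/92
  17 + 92/189 = 3305/189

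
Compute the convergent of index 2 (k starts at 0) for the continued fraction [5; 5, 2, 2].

Using pₖ = aₖpₖ₋₁ + pₖ₋₂, qₖ = aₖqₖ₋₁ + qₖ₋₂ (with p₋₁=1, p₋₂=0, q₋₁=0, q₋₂=1):
  k=0: a=5, p=5, q=1
  k=1: a=5, p=26, q=5
  k=2: a=2, p=57, q=11

57/11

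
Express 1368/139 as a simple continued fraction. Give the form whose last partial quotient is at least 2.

[9; 1, 5, 3, 7]

1368 = 9*139 + 117
139 = 1*117 + 22
117 = 5*22 + 7
22 = 3*7 + 1
7 = 7*1 + 0  (stop)
So 1368/139 = [9; 1, 5, 3, 7].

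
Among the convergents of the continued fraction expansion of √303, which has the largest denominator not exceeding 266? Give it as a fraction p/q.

√303 = [17; 2, 2, 5, 2, 2, 34, …] (period length 6).
Convergents:
  p_0/q_0 = 17/1
  p_1/q_1 = 35/2
  p_2/q_2 = 87/5
  p_3/q_3 = 470/27
  p_4/q_4 = 1027/59
  p_5/q_5 = 2524/145
  p_6/q_6 = 86843/4989
q_5 = 145 ≤ 266 < 4989 = q_6, so the answer is 2524/145.

2524/145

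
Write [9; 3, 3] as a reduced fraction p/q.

93/10

Fold from the inside: start with 3/1.
  3 + 1/3 = 10/3
  9 + 3/10 = 93/10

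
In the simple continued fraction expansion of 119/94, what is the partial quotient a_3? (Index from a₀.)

3

119 = 1·94 + 25   →  a_0 = 1
94 = 3·25 + 19   →  a_1 = 3
25 = 1·19 + 6   →  a_2 = 1
19 = 3·6 + 1   →  a_3 = 3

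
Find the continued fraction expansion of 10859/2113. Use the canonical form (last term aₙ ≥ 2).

10859 = 5·2113 + 294
2113 = 7·294 + 55
294 = 5·55 + 19
55 = 2·19 + 17
19 = 1·17 + 2
17 = 8·2 + 1
2 = 2·1 + 0  (stop)
So 10859/2113 = [5; 7, 5, 2, 1, 8, 2].

[5; 7, 5, 2, 1, 8, 2]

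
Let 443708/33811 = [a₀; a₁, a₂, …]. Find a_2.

443708 = 13·33811 + 4165   →  a_0 = 13
33811 = 8·4165 + 491   →  a_1 = 8
4165 = 8·491 + 237   →  a_2 = 8

8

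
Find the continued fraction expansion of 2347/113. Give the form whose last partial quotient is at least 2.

[20; 1, 3, 2, 1, 8]

2347 = 20*113 + 87
113 = 1*87 + 26
87 = 3*26 + 9
26 = 2*9 + 8
9 = 1*8 + 1
8 = 8*1 + 0  (stop)
So 2347/113 = [20; 1, 3, 2, 1, 8].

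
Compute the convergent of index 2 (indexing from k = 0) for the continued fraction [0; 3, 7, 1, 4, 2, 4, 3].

7/22

Using pₖ = aₖpₖ₋₁ + pₖ₋₂, qₖ = aₖqₖ₋₁ + qₖ₋₂ (with p₋₁=1, p₋₂=0, q₋₁=0, q₋₂=1):
  k=0: a=0, p=0, q=1
  k=1: a=3, p=1, q=3
  k=2: a=7, p=7, q=22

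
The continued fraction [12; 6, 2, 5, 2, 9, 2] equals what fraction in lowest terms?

37522/3087

Using pₖ = aₖpₖ₋₁ + pₖ₋₂ and qₖ = aₖqₖ₋₁ + qₖ₋₂:
  k=0: a=12, p=12, q=1
  k=1: a=6, p=73, q=6
  k=2: a=2, p=158, q=13
  k=3: a=5, p=863, q=71
  k=4: a=2, p=1884, q=155
  k=5: a=9, p=17819, q=1466
  k=6: a=2, p=37522, q=3087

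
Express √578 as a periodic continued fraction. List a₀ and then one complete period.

[24; 24, 48]

a₀ = ⌊√578⌋ = 24.
With m₀=0, d₀=1 and mₖ₊₁ = dₖaₖ − mₖ, dₖ₊₁ = (n − mₖ₊₁²)/dₖ, aₖ₊₁ = ⌊(a₀+mₖ₊₁)/dₖ₊₁⌋:
  k=1: m=24, d=2, a=24
  k=2: m=24, d=1, a=48
d=1 and a=2a₀=48 at k=2, so the next step gives (m, d) = (24, 2) again — its k=1 value — and the period has length 2.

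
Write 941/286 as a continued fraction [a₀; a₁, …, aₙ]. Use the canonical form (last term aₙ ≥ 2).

941 = 3×286 + 83
286 = 3×83 + 37
83 = 2×37 + 9
37 = 4×9 + 1
9 = 9×1 + 0  (stop)
So 941/286 = [3; 3, 2, 4, 9].

[3; 3, 2, 4, 9]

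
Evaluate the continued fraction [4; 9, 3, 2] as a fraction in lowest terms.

Using pₖ = aₖpₖ₋₁ + pₖ₋₂ and qₖ = aₖqₖ₋₁ + qₖ₋₂:
  k=0: a=4, p=4, q=1
  k=1: a=9, p=37, q=9
  k=2: a=3, p=115, q=28
  k=3: a=2, p=267, q=65

267/65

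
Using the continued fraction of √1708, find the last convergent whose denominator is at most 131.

2521/61

√1708 = [41; 3, 20, 3, 82, …] (period length 4).
Convergents:
  p_0/q_0 = 41/1
  p_1/q_1 = 124/3
  p_2/q_2 = 2521/61
  p_3/q_3 = 7687/186
q_2 = 61 ≤ 131 < 186 = q_3, so the answer is 2521/61.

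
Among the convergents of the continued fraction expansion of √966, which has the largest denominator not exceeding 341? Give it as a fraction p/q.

4631/149

√966 = [31; 12, 2, 2, 2, 12, 62, …] (period length 6).
Convergents:
  p_0/q_0 = 31/1
  p_1/q_1 = 373/12
  p_2/q_2 = 777/25
  p_3/q_3 = 1927/62
  p_4/q_4 = 4631/149
  p_5/q_5 = 57499/1850
q_4 = 149 ≤ 341 < 1850 = q_5, so the answer is 4631/149.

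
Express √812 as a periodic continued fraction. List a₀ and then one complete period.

[28; 2, 56]

a₀ = ⌊√812⌋ = 28.
With m₀=0, d₀=1 and mₖ₊₁ = dₖaₖ − mₖ, dₖ₊₁ = (n − mₖ₊₁²)/dₖ, aₖ₊₁ = ⌊(a₀+mₖ₊₁)/dₖ₊₁⌋:
  k=1: m=28, d=28, a=2
  k=2: m=28, d=1, a=56
d=1 and a=2a₀=56 at k=2, so the next step gives (m, d) = (28, 28) again — its k=1 value — and the period has length 2.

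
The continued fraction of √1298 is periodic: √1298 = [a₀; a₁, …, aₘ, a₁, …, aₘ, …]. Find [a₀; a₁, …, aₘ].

a₀ = ⌊√1298⌋ = 36.
With m₀=0, d₀=1 and mₖ₊₁ = dₖaₖ − mₖ, dₖ₊₁ = (n − mₖ₊₁²)/dₖ, aₖ₊₁ = ⌊(a₀+mₖ₊₁)/dₖ₊₁⌋:
  k=1: m=36, d=2, a=36
  k=2: m=36, d=1, a=72
d=1 and a=2a₀=72 at k=2, so the next step gives (m, d) = (36, 2) again — its k=1 value — and the period has length 2.

[36; 36, 72]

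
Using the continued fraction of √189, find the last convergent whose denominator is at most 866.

6049/440

√189 = [13; 1, 2, 1, 26, …] (period length 4).
Convergents:
  p_0/q_0 = 13/1
  p_1/q_1 = 14/1
  p_2/q_2 = 41/3
  p_3/q_3 = 55/4
  p_4/q_4 = 1471/107
  p_5/q_5 = 1526/111
  p_6/q_6 = 4523/329
  p_7/q_7 = 6049/440
  p_8/q_8 = 161797/11769
q_7 = 440 ≤ 866 < 11769 = q_8, so the answer is 6049/440.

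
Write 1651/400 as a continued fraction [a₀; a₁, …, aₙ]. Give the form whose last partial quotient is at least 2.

[4; 7, 1, 5, 2, 1, 2]

1651 = 4·400 + 51
400 = 7·51 + 43
51 = 1·43 + 8
43 = 5·8 + 3
8 = 2·3 + 2
3 = 1·2 + 1
2 = 2·1 + 0  (stop)
So 1651/400 = [4; 7, 1, 5, 2, 1, 2].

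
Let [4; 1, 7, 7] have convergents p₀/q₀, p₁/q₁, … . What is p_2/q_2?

39/8

Using pₖ = aₖpₖ₋₁ + pₖ₋₂, qₖ = aₖqₖ₋₁ + qₖ₋₂ (with p₋₁=1, p₋₂=0, q₋₁=0, q₋₂=1):
  k=0: a=4, p=4, q=1
  k=1: a=1, p=5, q=1
  k=2: a=7, p=39, q=8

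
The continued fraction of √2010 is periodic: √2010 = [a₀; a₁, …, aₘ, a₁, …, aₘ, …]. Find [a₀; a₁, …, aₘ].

[44; 1, 4, 1, 88]

a₀ = ⌊√2010⌋ = 44.
With m₀=0, d₀=1 and mₖ₊₁ = dₖaₖ − mₖ, dₖ₊₁ = (n − mₖ₊₁²)/dₖ, aₖ₊₁ = ⌊(a₀+mₖ₊₁)/dₖ₊₁⌋:
  k=1: m=44, d=74, a=1
  k=2: m=30, d=15, a=4
  k=3: m=30, d=74, a=1
  k=4: m=44, d=1, a=88
d=1 and a=2a₀=88 at k=4, so the next step gives (m, d) = (44, 74) again — its k=1 value — and the period has length 4.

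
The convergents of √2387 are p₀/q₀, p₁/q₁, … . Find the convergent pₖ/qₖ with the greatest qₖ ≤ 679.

33125/678

√2387 = [48; 1, 5, 1, 96, …] (period length 4).
Convergents:
  p_0/q_0 = 48/1
  p_1/q_1 = 49/1
  p_2/q_2 = 293/6
  p_3/q_3 = 342/7
  p_4/q_4 = 33125/678
  p_5/q_5 = 33467/685
q_4 = 678 ≤ 679 < 685 = q_5, so the answer is 33125/678.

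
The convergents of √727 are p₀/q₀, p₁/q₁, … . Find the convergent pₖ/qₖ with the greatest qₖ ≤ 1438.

√727 = [26; 1, 25, 1, 52, …] (period length 4).
Convergents:
  p_0/q_0 = 26/1
  p_1/q_1 = 27/1
  p_2/q_2 = 701/26
  p_3/q_3 = 728/27
  p_4/q_4 = 38557/1430
  p_5/q_5 = 39285/1457
q_4 = 1430 ≤ 1438 < 1457 = q_5, so the answer is 38557/1430.

38557/1430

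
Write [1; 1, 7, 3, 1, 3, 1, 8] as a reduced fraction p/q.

Using pₖ = aₖpₖ₋₁ + pₖ₋₂ and qₖ = aₖqₖ₋₁ + qₖ₋₂:
  k=0: a=1, p=1, q=1
  k=1: a=1, p=2, q=1
  k=2: a=7, p=15, q=8
  k=3: a=3, p=47, q=25
  k=4: a=1, p=62, q=33
  k=5: a=3, p=233, q=124
  k=6: a=1, p=295, q=157
  k=7: a=8, p=2593, q=1380

2593/1380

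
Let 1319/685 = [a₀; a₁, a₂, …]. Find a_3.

1319 = 1·685 + 634   →  a_0 = 1
685 = 1·634 + 51   →  a_1 = 1
634 = 12·51 + 22   →  a_2 = 12
51 = 2·22 + 7   →  a_3 = 2

2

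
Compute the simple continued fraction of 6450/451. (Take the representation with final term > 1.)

[14; 3, 3, 6, 7]

6450 = 14*451 + 136
451 = 3*136 + 43
136 = 3*43 + 7
43 = 6*7 + 1
7 = 7*1 + 0  (stop)
So 6450/451 = [14; 3, 3, 6, 7].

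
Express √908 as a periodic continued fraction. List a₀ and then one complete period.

a₀ = ⌊√908⌋ = 30.
With m₀=0, d₀=1 and mₖ₊₁ = dₖaₖ − mₖ, dₖ₊₁ = (n − mₖ₊₁²)/dₖ, aₖ₊₁ = ⌊(a₀+mₖ₊₁)/dₖ₊₁⌋:
  k=1: m=30, d=8, a=7
  k=2: m=26, d=29, a=1
  k=3: m=3, d=31, a=1
  k=4: m=28, d=4, a=14
  k=5: m=28, d=31, a=1
  k=6: m=3, d=29, a=1
  k=7: m=26, d=8, a=7
  k=8: m=30, d=1, a=60
d=1 and a=2a₀=60 at k=8, so the next step gives (m, d) = (30, 8) again — its k=1 value — and the period has length 8.

[30; 7, 1, 1, 14, 1, 1, 7, 60]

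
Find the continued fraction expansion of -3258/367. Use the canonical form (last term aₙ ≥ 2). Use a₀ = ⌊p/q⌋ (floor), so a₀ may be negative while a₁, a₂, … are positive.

-3258 = -9·367 + 45
367 = 8·45 + 7
45 = 6·7 + 3
7 = 2·3 + 1
3 = 3·1 + 0  (stop)
So -3258/367 = [-9; 8, 6, 2, 3].

[-9; 8, 6, 2, 3]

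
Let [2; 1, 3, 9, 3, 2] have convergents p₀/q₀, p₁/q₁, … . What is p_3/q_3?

Using pₖ = aₖpₖ₋₁ + pₖ₋₂, qₖ = aₖqₖ₋₁ + qₖ₋₂ (with p₋₁=1, p₋₂=0, q₋₁=0, q₋₂=1):
  k=0: a=2, p=2, q=1
  k=1: a=1, p=3, q=1
  k=2: a=3, p=11, q=4
  k=3: a=9, p=102, q=37

102/37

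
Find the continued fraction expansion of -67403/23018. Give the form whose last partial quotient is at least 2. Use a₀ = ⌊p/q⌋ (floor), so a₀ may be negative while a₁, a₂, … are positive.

[-3; 13, 1, 16, 5, 19]

-67403 = -3×23018 + 1651
23018 = 13×1651 + 1555
1651 = 1×1555 + 96
1555 = 16×96 + 19
96 = 5×19 + 1
19 = 19×1 + 0  (stop)
So -67403/23018 = [-3; 13, 1, 16, 5, 19].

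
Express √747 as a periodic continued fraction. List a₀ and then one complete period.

a₀ = ⌊√747⌋ = 27.

[27; 3, 54]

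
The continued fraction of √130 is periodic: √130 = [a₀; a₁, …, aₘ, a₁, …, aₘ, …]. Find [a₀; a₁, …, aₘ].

a₀ = ⌊√130⌋ = 11.

[11; 2, 2, 22]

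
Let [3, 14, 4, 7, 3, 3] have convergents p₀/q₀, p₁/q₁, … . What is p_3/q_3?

1268/413

Using pₖ = aₖpₖ₋₁ + pₖ₋₂, qₖ = aₖqₖ₋₁ + qₖ₋₂ (with p₋₁=1, p₋₂=0, q₋₁=0, q₋₂=1):
  k=0: a=3, p=3, q=1
  k=1: a=14, p=43, q=14
  k=2: a=4, p=175, q=57
  k=3: a=7, p=1268, q=413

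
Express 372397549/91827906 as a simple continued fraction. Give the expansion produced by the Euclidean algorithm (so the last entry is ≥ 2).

372397549 = 4×91827906 + 5085925
91827906 = 18×5085925 + 281256
5085925 = 18×281256 + 23317
281256 = 12×23317 + 1452
23317 = 16×1452 + 85
1452 = 17×85 + 7
85 = 12×7 + 1
7 = 7×1 + 0  (stop)
So 372397549/91827906 = [4; 18, 18, 12, 16, 17, 12, 7].

[4; 18, 18, 12, 16, 17, 12, 7]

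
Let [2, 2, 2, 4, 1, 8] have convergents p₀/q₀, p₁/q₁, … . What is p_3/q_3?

Using pₖ = aₖpₖ₋₁ + pₖ₋₂, qₖ = aₖqₖ₋₁ + qₖ₋₂ (with p₋₁=1, p₋₂=0, q₋₁=0, q₋₂=1):
  k=0: a=2, p=2, q=1
  k=1: a=2, p=5, q=2
  k=2: a=2, p=12, q=5
  k=3: a=4, p=53, q=22

53/22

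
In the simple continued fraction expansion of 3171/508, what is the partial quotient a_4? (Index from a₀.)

3171 = 6·508 + 123   →  a_0 = 6
508 = 4·123 + 16   →  a_1 = 4
123 = 7·16 + 11   →  a_2 = 7
16 = 1·11 + 5   →  a_3 = 1
11 = 2·5 + 1   →  a_4 = 2

2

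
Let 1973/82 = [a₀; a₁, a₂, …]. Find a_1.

16

1973 = 24·82 + 5   →  a_0 = 24
82 = 16·5 + 2   →  a_1 = 16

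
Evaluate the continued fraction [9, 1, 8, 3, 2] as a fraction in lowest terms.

643/65

Fold from the inside: start with 2/1.
  3 + 1/2 = 7/2
  8 + 2/7 = 58/7
  1 + 7/58 = 65/58
  9 + 58/65 = 643/65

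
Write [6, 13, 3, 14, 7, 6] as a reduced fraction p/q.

Using pₖ = aₖpₖ₋₁ + pₖ₋₂ and qₖ = aₖqₖ₋₁ + qₖ₋₂:
  k=0: a=6, p=6, q=1
  k=1: a=13, p=79, q=13
  k=2: a=3, p=243, q=40
  k=3: a=14, p=3481, q=573
  k=4: a=7, p=24610, q=4051
  k=5: a=6, p=151141, q=24879

151141/24879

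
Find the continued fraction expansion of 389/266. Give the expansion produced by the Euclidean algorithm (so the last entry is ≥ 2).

[1; 2, 6, 6, 1, 2]

389 = 1*266 + 123
266 = 2*123 + 20
123 = 6*20 + 3
20 = 6*3 + 2
3 = 1*2 + 1
2 = 2*1 + 0  (stop)
So 389/266 = [1; 2, 6, 6, 1, 2].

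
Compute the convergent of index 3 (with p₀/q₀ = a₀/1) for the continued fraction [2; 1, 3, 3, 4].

Using pₖ = aₖpₖ₋₁ + pₖ₋₂, qₖ = aₖqₖ₋₁ + qₖ₋₂ (with p₋₁=1, p₋₂=0, q₋₁=0, q₋₂=1):
  k=0: a=2, p=2, q=1
  k=1: a=1, p=3, q=1
  k=2: a=3, p=11, q=4
  k=3: a=3, p=36, q=13

36/13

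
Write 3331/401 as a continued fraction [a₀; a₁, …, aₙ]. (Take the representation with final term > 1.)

[8; 3, 3, 1, 5, 2, 2]

3331 = 8*401 + 123
401 = 3*123 + 32
123 = 3*32 + 27
32 = 1*27 + 5
27 = 5*5 + 2
5 = 2*2 + 1
2 = 2*1 + 0  (stop)
So 3331/401 = [8; 3, 3, 1, 5, 2, 2].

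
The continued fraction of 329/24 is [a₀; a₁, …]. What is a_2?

2

329 = 13·24 + 17   →  a_0 = 13
24 = 1·17 + 7   →  a_1 = 1
17 = 2·7 + 3   →  a_2 = 2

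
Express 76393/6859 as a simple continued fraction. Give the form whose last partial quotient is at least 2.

[11; 7, 3, 1, 3, 5, 2, 5]

76393 = 11*6859 + 944
6859 = 7*944 + 251
944 = 3*251 + 191
251 = 1*191 + 60
191 = 3*60 + 11
60 = 5*11 + 5
11 = 2*5 + 1
5 = 5*1 + 0  (stop)
So 76393/6859 = [11; 7, 3, 1, 3, 5, 2, 5].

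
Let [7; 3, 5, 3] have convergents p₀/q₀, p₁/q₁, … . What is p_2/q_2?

117/16

Using pₖ = aₖpₖ₋₁ + pₖ₋₂, qₖ = aₖqₖ₋₁ + qₖ₋₂ (with p₋₁=1, p₋₂=0, q₋₁=0, q₋₂=1):
  k=0: a=7, p=7, q=1
  k=1: a=3, p=22, q=3
  k=2: a=5, p=117, q=16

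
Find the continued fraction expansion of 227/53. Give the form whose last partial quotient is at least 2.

227 = 4×53 + 15
53 = 3×15 + 8
15 = 1×8 + 7
8 = 1×7 + 1
7 = 7×1 + 0  (stop)
So 227/53 = [4; 3, 1, 1, 7].

[4; 3, 1, 1, 7]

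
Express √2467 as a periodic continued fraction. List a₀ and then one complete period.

a₀ = ⌊√2467⌋ = 49.

[49; 1, 2, 49, 2, 1, 98]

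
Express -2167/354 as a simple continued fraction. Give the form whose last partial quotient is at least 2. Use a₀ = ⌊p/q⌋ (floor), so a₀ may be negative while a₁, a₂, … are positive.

[-7; 1, 7, 4, 3, 3]

-2167 = -7×354 + 311
354 = 1×311 + 43
311 = 7×43 + 10
43 = 4×10 + 3
10 = 3×3 + 1
3 = 3×1 + 0  (stop)
So -2167/354 = [-7; 1, 7, 4, 3, 3].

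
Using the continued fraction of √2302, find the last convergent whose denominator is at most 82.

√2302 = [47; 1, 46, 1, 94, …] (period length 4).
Convergents:
  p_0/q_0 = 47/1
  p_1/q_1 = 48/1
  p_2/q_2 = 2255/47
  p_3/q_3 = 2303/48
  p_4/q_4 = 218737/4559
q_3 = 48 ≤ 82 < 4559 = q_4, so the answer is 2303/48.

2303/48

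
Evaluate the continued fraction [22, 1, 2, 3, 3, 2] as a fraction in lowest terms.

Using pₖ = aₖpₖ₋₁ + pₖ₋₂ and qₖ = aₖqₖ₋₁ + qₖ₋₂:
  k=0: a=22, p=22, q=1
  k=1: a=1, p=23, q=1
  k=2: a=2, p=68, q=3
  k=3: a=3, p=227, q=10
  k=4: a=3, p=749, q=33
  k=5: a=2, p=1725, q=76

1725/76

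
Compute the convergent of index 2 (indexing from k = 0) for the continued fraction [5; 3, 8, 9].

Using pₖ = aₖpₖ₋₁ + pₖ₋₂, qₖ = aₖqₖ₋₁ + qₖ₋₂ (with p₋₁=1, p₋₂=0, q₋₁=0, q₋₂=1):
  k=0: a=5, p=5, q=1
  k=1: a=3, p=16, q=3
  k=2: a=8, p=133, q=25

133/25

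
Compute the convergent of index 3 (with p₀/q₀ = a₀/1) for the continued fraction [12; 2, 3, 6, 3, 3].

547/44

Using pₖ = aₖpₖ₋₁ + pₖ₋₂, qₖ = aₖqₖ₋₁ + qₖ₋₂ (with p₋₁=1, p₋₂=0, q₋₁=0, q₋₂=1):
  k=0: a=12, p=12, q=1
  k=1: a=2, p=25, q=2
  k=2: a=3, p=87, q=7
  k=3: a=6, p=547, q=44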